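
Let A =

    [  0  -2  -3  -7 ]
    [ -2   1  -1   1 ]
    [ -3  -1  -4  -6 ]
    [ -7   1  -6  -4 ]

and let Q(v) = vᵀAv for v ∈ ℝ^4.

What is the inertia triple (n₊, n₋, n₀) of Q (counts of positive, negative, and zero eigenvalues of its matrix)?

By Sylvester's law of inertia any congruent diagonalization of A has 2 positive, 1 negative and 1 zero entries.

(2, 1, 1)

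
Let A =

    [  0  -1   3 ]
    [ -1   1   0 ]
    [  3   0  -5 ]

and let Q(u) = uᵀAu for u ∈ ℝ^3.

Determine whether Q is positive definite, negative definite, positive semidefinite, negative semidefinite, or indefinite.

indefinite

A is congruent to a diagonal matrix with 2 positive, 1 negative and 0 zero entries, so Q is indefinite.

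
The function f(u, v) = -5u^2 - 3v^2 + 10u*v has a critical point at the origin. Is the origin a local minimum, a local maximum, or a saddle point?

saddle point

The Hessian at the origin is H = [[-10, 10], [10, -6]].
det H = -10·-6 − (10)² = -40 < 0, so H is indefinite.
Therefore the origin is a saddle point.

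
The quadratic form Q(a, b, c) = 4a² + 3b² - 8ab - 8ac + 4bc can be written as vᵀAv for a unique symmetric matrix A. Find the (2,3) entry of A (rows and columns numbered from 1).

2

The coefficient of b·c in Q is 4. For a symmetric A this equals A[2,3] + A[3,2] = 2·A[2,3].
So A[2,3] = 4/2 = 2.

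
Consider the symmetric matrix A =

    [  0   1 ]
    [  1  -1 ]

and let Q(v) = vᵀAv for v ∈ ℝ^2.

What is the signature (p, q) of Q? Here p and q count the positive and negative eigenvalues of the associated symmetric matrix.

By Sylvester's law of inertia any congruent diagonalization of A has 1 positive, 1 negative and 0 zero entries.

(1, 1)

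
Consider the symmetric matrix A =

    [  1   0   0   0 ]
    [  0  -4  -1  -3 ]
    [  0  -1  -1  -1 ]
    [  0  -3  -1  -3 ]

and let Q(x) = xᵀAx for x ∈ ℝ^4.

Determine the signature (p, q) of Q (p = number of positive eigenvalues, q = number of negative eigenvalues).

(1, 3)

An LDLᵀ factorisation of A has diagonal entries 1, -4, -3/4, -2/3.
Counting signs: 1 positive, 3 negative.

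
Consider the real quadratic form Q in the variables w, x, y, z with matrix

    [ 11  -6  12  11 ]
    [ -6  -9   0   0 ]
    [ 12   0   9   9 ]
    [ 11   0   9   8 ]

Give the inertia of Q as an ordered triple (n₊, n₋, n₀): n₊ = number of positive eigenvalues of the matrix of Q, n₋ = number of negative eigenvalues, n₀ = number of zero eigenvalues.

(1, 2, 1)

Row-reducing A symmetrically gives the diagonal entries 11, -135/11, -3/5, 0.
Counting signs: 1 positive, 2 negative, 1 zero.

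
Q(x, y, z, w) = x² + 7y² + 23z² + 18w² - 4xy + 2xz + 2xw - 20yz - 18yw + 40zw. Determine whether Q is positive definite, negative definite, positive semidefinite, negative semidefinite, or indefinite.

The symmetric matrix of Q is A = [[1, -2, 1, 1], [-2, 7, -10, -9], [1, -10, 23, 20], [1, -9, 20, 18]].
Leading principal minors: Δ_1 = 1, Δ_2 = 3, Δ_3 = 2, Δ_4 = 1.
All leading principal minors are positive, so by Sylvester's criterion Q is positive definite.

positive definite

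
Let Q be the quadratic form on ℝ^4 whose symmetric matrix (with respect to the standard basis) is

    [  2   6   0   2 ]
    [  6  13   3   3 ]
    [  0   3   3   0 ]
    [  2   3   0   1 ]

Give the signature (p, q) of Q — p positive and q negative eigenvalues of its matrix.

(3, 1)

Congruent diagonalization of A (simultaneous row and column reduction) yields pivots 2, -5, 24/5, 1/8.
Counting signs: 3 positive, 1 negative.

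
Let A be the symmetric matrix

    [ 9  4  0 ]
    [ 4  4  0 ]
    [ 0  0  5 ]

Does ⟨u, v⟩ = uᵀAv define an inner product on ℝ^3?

Leading principal minors: Δ_1 = 9, Δ_2 = 20, Δ_3 = 100.
All leading principal minors are positive, so by Sylvester's criterion Q is positive definite.
⟨·,·⟩ is an inner product exactly when A is positive definite.

yes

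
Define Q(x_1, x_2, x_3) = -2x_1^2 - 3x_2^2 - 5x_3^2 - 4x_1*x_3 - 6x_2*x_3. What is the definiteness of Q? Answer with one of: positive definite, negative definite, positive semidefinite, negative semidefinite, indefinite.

Write A = [[-2, 0, -2], [0, -3, -3], [-2, -3, -5]].
Symmetric row and column elimination reduces A to a congruent diagonal form with pivots -2, -3, 0.
So there are 2 negative, 1 zero pivots.
Hence Q is negative semidefinite.

negative semidefinite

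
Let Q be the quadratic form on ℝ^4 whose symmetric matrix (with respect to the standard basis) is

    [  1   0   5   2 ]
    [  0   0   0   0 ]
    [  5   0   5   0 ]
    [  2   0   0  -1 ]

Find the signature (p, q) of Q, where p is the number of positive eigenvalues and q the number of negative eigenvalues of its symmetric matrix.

(1, 1)

Applying the same elementary operations to the rows and columns of A produces a congruent diagonal matrix with entries 1, 0, -20, 0.
So there are 1 positive, 1 negative, 2 zero pivots.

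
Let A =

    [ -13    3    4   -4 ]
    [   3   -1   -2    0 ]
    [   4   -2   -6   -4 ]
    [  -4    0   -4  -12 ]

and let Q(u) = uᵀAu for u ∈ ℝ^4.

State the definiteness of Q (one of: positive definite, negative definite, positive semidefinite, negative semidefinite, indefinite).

Congruent diagonalization of A (simultaneous row and column reduction) yields pivots -13, -4/13, -1, -4.
That gives 4 negative pivots.
Hence Q is negative definite.

negative definite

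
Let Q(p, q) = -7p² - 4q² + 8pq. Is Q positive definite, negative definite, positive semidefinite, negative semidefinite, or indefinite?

negative definite

The symmetric matrix of Q is [[-7, 4], [4, -4]].
For the 2×2 matrix [[-7, 4], [4, -4]]: det = -7·-4 − (4)² = 12, trace = -11.
det > 0 so both eigenvalues share the sign of the trace; trace = -11 < 0 ⇒ both negative.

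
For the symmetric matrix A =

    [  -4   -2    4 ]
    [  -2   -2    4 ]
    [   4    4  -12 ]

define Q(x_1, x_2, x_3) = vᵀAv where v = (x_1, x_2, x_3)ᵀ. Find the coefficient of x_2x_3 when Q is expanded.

The coefficient of x_2x_3 is A[2,3] + A[3,2] = 2·4 = 8.

8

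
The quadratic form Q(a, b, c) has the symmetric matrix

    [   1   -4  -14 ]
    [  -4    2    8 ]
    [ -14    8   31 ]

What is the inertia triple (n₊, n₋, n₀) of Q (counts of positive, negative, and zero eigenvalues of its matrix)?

(1, 2, 0)

Congruent diagonalization of A (simultaneous row and column reduction) yields pivots 1, -14, -3/7.
That gives 1 positive, 2 negative pivots.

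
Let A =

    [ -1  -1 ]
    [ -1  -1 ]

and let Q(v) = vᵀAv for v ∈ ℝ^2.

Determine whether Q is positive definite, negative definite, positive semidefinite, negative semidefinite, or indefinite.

For the 2×2 matrix [[-1, -1], [-1, -1]]: det = -1·-1 − (-1)² = 0, trace = -2.
det = 0 so one eigenvalue is zero; the form is semidefinite with the sign of the trace.

negative semidefinite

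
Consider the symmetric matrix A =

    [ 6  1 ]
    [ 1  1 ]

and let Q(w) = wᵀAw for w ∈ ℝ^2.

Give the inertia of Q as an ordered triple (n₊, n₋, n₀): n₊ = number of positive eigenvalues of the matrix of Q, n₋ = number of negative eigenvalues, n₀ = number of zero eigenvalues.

(2, 0, 0)

Symmetric row and column elimination reduces A to a congruent diagonal form with pivots 6, 5/6.
Counting signs: 2 positive.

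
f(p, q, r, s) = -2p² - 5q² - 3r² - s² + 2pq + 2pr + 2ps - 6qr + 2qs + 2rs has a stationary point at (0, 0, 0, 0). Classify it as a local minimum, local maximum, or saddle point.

The Hessian at the origin is H = [[-4, 2, 2, 2], [2, -10, -6, 2], [2, -6, -6, 2], [2, 2, 2, -2]].
Symmetric row and column elimination reduces H to a congruent diagonal form with pivots -4, -9, -20/9, 4/5.
So there are 1 positive, 3 negative pivots.
H is indefinite, so the origin is a saddle point.

saddle point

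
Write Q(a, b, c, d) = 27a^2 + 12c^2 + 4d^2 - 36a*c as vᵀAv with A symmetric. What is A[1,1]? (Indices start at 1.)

27

The coefficient of a^2 in Q is 27, and that is exactly A[1,1].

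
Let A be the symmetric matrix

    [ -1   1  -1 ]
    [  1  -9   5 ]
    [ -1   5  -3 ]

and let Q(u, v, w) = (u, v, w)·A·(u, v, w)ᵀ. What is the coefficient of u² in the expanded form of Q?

The coefficient of u² is the diagonal entry A[1,1] = -1.

-1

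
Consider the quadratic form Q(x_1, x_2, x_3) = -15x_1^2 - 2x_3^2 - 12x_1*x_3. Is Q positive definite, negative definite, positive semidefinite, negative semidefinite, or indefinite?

The associated matrix is A = [[-15, 0, -6], [0, 0, 0], [-6, 0, -2]].
Applying the same elementary operations to the rows and columns of A produces a congruent diagonal matrix with entries -15, 0, 2/5.
That gives 1 positive, 1 negative, 1 zero pivots.
Hence Q is indefinite.

indefinite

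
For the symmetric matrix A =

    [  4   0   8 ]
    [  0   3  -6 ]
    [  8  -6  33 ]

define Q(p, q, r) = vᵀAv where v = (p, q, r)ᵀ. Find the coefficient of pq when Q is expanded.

The coefficient of pq is A[1,2] + A[2,1] = 2·0 = 0.

0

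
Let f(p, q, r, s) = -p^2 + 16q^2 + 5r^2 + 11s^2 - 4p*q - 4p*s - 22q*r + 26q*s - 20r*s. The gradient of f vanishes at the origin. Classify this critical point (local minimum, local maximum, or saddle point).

The Hessian at the origin is H = [[-2, -4, 0, -4], [-4, 32, -22, 26], [0, -22, 10, -20], [-4, 26, -20, 22]].
An LDLᵀ factorisation of H has diagonal entries -2, 40, -21/10, 40/21.
That gives 2 positive, 2 negative pivots.
H is indefinite, so the origin is a saddle point.

saddle point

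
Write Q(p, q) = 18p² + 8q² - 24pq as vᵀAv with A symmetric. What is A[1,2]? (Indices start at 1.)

-12

The coefficient of p·q in Q is -24. For a symmetric A this equals A[1,2] + A[2,1] = 2·A[1,2].
So A[1,2] = -24/2 = -12.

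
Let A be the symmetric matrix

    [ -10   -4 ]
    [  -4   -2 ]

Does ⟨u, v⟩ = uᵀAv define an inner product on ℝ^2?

no

For the 2×2 matrix [[-10, -4], [-4, -2]]: det = -10·-2 − (-4)² = 4, trace = -12.
det > 0 so both eigenvalues share the sign of the trace; trace = -12 < 0 ⇒ both negative.
⟨·,·⟩ is an inner product exactly when A is positive definite.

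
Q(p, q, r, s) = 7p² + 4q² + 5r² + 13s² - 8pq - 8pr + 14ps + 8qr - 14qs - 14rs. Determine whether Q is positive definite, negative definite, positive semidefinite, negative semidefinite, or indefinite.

The symmetric matrix is A = [[7, -4, -4, 7], [-4, 4, 4, -7], [-4, 4, 5, -7], [7, -7, -7, 13]].
Symmetric row and column elimination reduces A to a congruent diagonal form with pivots 7, 12/7, 1, 3/4.
Counting signs: 4 positive.
Hence Q is positive definite.

positive definite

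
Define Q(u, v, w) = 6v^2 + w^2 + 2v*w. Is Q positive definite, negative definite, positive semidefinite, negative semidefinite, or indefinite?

The symmetric matrix is A = [[0, 0, 0], [0, 6, 1], [0, 1, 1]].
Congruent diagonalization of A (simultaneous row and column reduction) yields pivots 0, 6, 5/6.
So there are 2 positive, 1 zero pivots.
Hence Q is positive semidefinite.

positive semidefinite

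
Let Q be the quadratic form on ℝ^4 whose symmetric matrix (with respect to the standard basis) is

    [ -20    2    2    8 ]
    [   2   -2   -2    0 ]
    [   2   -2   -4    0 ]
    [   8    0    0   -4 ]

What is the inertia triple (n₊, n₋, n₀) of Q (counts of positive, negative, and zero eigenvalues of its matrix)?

(0, 4, 0)

Row-reducing A symmetrically gives the diagonal entries -20, -9/5, -2, -4/9.
That gives 4 negative pivots.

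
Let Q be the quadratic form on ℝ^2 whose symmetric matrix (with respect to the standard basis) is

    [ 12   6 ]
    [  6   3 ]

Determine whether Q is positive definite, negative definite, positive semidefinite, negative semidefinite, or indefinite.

Symmetric row and column elimination reduces A to a congruent diagonal form with pivots 12, 0.
That gives 1 positive, 1 zero pivots.
Hence Q is positive semidefinite.

positive semidefinite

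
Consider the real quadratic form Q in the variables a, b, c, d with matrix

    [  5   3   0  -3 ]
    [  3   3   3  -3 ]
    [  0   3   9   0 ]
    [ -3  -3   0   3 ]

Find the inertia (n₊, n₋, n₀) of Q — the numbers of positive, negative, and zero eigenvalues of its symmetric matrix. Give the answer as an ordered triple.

(3, 1, 0)

Applying the same elementary operations to the rows and columns of A produces a congruent diagonal matrix with entries 5, 6/5, 3/2, -6.
Counting signs: 3 positive, 1 negative.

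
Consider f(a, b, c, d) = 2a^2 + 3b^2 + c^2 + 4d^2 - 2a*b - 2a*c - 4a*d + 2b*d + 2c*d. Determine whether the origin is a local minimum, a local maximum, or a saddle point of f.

The Hessian at the origin is H = [[4, -2, -2, -4], [-2, 6, 0, 2], [-2, 0, 2, 2], [-4, 2, 2, 8]].
An LDLᵀ factorisation of H has diagonal entries 4, 5, 4/5, 4.
That gives 4 positive pivots.
H is positive definite, so the origin is a strict local minimum.

local minimum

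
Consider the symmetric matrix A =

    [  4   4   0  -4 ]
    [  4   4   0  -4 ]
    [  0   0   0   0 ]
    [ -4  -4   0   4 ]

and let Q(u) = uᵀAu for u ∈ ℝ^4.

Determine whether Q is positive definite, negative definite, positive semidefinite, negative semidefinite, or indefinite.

Congruent diagonalization of A (simultaneous row and column reduction) yields pivots 4, 0, 0, 0.
Counting signs: 1 positive, 3 zero.
Hence Q is positive semidefinite.

positive semidefinite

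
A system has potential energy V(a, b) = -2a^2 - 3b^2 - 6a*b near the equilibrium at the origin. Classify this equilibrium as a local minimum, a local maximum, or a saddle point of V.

saddle point

The Hessian at the origin is H = [[-4, -6], [-6, -6]].
det H = -4·-6 − (-6)² = -12 < 0, so H is indefinite.
Therefore the origin is a saddle point.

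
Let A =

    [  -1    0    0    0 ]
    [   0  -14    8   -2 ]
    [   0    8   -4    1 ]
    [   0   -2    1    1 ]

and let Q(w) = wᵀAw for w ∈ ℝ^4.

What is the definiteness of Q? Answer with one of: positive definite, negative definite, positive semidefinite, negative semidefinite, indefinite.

indefinite

Applying the same elementary operations to the rows and columns of A produces a congruent diagonal matrix with entries -1, -14, 4/7, 5/4.
So there are 2 positive, 2 negative pivots.
Hence Q is indefinite.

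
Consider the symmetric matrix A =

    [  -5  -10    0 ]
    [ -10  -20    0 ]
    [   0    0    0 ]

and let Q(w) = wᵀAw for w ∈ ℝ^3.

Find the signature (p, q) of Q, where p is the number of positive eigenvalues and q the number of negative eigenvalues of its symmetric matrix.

Row-reducing A symmetrically gives the diagonal entries -5, 0, 0.
That gives 1 negative, 2 zero pivots.

(0, 1)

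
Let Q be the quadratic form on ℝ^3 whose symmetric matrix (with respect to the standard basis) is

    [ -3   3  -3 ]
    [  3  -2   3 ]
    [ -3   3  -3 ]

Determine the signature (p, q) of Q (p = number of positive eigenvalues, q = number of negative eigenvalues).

Row-reducing A symmetrically gives the diagonal entries -3, 1, 0.
Counting signs: 1 positive, 1 negative, 1 zero.

(1, 1)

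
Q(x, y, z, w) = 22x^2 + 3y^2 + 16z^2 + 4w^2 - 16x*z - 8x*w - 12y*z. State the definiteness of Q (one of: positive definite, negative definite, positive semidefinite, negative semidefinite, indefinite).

Write A = [[22, 0, -8, -4], [0, 3, -6, 0], [-8, -6, 16, 0], [-4, 0, 0, 4]].
Symmetric row and column elimination reduces A to a congruent diagonal form with pivots 22, 3, 12/11, 4/3.
That gives 4 positive pivots.
Hence Q is positive definite.

positive definite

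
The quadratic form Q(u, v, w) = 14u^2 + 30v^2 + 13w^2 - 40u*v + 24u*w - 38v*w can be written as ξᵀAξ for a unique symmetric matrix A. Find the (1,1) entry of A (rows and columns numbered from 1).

The coefficient of u^2 in Q is 14, and that is exactly A[1,1].

14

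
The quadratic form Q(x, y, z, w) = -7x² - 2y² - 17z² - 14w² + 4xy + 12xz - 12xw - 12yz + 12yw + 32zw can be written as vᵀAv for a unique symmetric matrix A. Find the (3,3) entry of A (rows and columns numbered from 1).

-17

The coefficient of z² in Q is -17, and that is exactly A[3,3].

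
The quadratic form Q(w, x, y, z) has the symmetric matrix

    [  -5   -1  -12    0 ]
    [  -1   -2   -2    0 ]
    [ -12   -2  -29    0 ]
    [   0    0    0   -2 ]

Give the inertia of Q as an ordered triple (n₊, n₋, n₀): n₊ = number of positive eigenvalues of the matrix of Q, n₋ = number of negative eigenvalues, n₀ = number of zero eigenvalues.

(0, 4, 0)

An LDLᵀ factorisation of A has diagonal entries -5, -9/5, -1/9, -2.
So there are 4 negative pivots.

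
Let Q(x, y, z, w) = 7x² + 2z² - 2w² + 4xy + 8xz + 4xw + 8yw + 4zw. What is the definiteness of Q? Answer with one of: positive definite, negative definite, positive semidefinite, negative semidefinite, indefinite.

indefinite

The associated matrix is A = [[7, 2, 4, 2], [2, 0, 0, 4], [4, 0, 2, 2], [2, 4, 2, -2]].
Applying the same elementary operations to the rows and columns of A produces a congruent diagonal matrix with entries 7, -4/7, 2, 0.
Counting signs: 2 positive, 1 negative, 1 zero.
Hence Q is indefinite.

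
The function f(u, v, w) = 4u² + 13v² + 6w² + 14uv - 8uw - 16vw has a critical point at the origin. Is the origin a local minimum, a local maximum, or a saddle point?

The Hessian at the origin is H = [[8, 14, -8], [14, 26, -16], [-8, -16, 12]].
Symmetric row and column elimination reduces H to a congruent diagonal form with pivots 8, 3/2, 4/3.
Counting signs: 3 positive.
H is positive definite, so the origin is a strict local minimum.

local minimum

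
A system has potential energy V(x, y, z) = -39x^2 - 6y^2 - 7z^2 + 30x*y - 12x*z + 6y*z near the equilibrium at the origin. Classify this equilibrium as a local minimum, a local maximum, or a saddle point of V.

local maximum

The Hessian at the origin is H = [[-78, 30, -12], [30, -12, 6], [-12, 6, -14]].
Row-reducing H symmetrically gives the diagonal entries -78, -6/13, -8.
That gives 3 negative pivots.
H is negative definite, so the origin is a strict local maximum.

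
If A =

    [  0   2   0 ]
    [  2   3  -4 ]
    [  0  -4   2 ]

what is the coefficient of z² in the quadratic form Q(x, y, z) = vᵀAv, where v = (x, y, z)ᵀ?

2

The coefficient of z² is the diagonal entry A[3,3] = 2.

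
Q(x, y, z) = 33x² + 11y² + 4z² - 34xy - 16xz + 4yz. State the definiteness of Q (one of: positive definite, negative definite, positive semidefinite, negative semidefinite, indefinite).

The symmetric matrix is A = [[33, -17, -8], [-17, 11, 2], [-8, 2, 4]].
Row-reducing A symmetrically gives the diagonal entries 33, 74/33, 2/37.
So there are 3 positive pivots.
Hence Q is positive definite.

positive definite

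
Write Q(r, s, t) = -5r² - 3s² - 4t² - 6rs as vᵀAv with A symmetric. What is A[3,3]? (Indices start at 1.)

-4

The coefficient of t² in Q is -4, and that is exactly A[3,3].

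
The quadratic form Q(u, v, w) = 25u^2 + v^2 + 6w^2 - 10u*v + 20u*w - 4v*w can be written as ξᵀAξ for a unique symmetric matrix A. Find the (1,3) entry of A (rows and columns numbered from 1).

10

The coefficient of u·w in Q is 20. For a symmetric A this equals A[1,3] + A[3,1] = 2·A[1,3].
So A[1,3] = 20/2 = 10.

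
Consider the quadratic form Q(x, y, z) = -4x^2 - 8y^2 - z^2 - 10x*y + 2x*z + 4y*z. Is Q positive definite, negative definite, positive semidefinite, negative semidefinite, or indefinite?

The symmetric matrix of Q is A = [[-4, -5, 1], [-5, -8, 2], [1, 2, -1]].
Leading principal minors: Δ_1 = -4, Δ_2 = 7, Δ_3 = -3.
The signs alternate starting with Δ_1 < 0, so by Sylvester's criterion Q is negative definite.

negative definite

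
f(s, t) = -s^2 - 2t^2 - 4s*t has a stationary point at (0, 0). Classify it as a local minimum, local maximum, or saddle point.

The Hessian at the origin is H = [[-2, -4], [-4, -4]].
det H = -2·-4 − (-4)² = -8 < 0, so H is indefinite.
Therefore the origin is a saddle point.

saddle point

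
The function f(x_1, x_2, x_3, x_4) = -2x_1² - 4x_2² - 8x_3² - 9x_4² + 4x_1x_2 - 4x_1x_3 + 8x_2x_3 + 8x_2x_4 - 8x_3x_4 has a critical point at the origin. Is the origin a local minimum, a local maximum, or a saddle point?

local maximum

The Hessian at the origin is H = [[-4, 4, -4, 0], [4, -8, 8, 8], [-4, 8, -16, -8], [0, 8, -8, -18]].
An LDLᵀ factorisation of H has diagonal entries -4, -4, -8, -2.
Counting signs: 4 negative.
H is negative definite, so the origin is a strict local maximum.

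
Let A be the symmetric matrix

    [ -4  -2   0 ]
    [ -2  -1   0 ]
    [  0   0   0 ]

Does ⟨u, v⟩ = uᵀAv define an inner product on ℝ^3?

no

Applying the same elementary operations to the rows and columns of A produces a congruent diagonal matrix with entries -4, 0, 0.
So there are 1 negative, 2 zero pivots.
Hence Q is negative semidefinite.
⟨·,·⟩ is an inner product exactly when A is positive definite.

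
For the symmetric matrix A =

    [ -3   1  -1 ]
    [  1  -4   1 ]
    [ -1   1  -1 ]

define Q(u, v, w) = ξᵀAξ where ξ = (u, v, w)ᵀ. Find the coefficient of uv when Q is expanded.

2

The coefficient of uv is A[1,2] + A[2,1] = 2·1 = 2.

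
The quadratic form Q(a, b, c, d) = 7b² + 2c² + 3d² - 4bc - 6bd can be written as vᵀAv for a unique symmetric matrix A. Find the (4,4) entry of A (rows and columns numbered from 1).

The coefficient of d² in Q is 3, and that is exactly A[4,4].

3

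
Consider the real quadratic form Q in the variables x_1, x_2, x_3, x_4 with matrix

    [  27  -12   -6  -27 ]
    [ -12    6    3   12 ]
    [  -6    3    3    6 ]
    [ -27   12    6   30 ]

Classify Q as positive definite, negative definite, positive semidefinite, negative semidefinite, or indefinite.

Row-reducing A symmetrically gives the diagonal entries 27, 2/3, 3/2, 3.
That gives 4 positive pivots.
Hence Q is positive definite.

positive definite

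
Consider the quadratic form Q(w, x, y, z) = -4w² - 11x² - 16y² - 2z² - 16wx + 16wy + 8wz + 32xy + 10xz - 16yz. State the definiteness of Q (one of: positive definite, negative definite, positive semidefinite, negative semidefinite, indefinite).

indefinite

The associated matrix is A = [[-4, -8, 8, 4], [-8, -11, 16, 5], [8, 16, -16, -8], [4, 5, -8, -2]].
Congruent diagonalization of A (simultaneous row and column reduction) yields pivots -4, 5, 0, 1/5.
Counting signs: 2 positive, 1 negative, 1 zero.
Hence Q is indefinite.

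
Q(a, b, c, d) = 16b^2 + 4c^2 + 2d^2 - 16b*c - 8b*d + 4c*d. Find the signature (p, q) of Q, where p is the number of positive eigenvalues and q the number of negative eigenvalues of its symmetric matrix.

Write A = [[0, 0, 0, 0], [0, 16, -8, -4], [0, -8, 4, 2], [0, -4, 2, 2]].
Applying the same elementary operations to the rows and columns of A produces a congruent diagonal matrix with entries 0, 16, 0, 1.
So there are 2 positive, 2 zero pivots.

(2, 0)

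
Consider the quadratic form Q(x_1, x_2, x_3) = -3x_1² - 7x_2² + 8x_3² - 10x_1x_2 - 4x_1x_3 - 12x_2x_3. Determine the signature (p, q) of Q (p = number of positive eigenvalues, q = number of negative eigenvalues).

Write A = [[-3, -5, -2], [-5, -7, -6], [-2, -6, 8]].
Applying the same elementary operations to the rows and columns of A produces a congruent diagonal matrix with entries -3, 4/3, 4.
So there are 2 positive, 1 negative pivots.

(2, 1)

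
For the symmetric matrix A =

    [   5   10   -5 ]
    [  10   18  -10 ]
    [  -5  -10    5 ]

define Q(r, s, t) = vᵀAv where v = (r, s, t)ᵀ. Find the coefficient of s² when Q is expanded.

The coefficient of s² is the diagonal entry A[2,2] = 18.

18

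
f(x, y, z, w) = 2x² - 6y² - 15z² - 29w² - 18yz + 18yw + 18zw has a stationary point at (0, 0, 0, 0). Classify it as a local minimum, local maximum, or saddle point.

saddle point

The Hessian at the origin is H = [[4, 0, 0, 0], [0, -12, -18, 18], [0, -18, -30, 18], [0, 18, 18, -58]].
Congruent diagonalization of H (simultaneous row and column reduction) yields pivots 4, -12, -3, -4.
That gives 1 positive, 3 negative pivots.
H is indefinite, so the origin is a saddle point.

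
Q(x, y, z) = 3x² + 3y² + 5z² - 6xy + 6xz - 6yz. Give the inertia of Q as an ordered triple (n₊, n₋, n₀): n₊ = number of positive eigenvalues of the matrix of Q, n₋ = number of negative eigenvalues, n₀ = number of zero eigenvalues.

The associated matrix is A = [[3, -3, 3], [-3, 3, -3], [3, -3, 5]].
Symmetric row and column elimination reduces A to a congruent diagonal form with pivots 3, 0, 2.
Counting signs: 2 positive, 1 zero.

(2, 0, 1)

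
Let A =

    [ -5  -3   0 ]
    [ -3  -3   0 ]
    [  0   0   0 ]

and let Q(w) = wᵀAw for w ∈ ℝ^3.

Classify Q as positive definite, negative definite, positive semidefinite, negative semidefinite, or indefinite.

negative semidefinite

Row-reducing A symmetrically gives the diagonal entries -5, -6/5, 0.
So there are 2 negative, 1 zero pivots.
Hence Q is negative semidefinite.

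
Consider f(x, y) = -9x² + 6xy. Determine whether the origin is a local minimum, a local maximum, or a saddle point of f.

The Hessian at the origin is H = [[-18, 6], [6, 0]].
det H = -18·0 − (6)² = -36 < 0, so H is indefinite.
Therefore the origin is a saddle point.

saddle point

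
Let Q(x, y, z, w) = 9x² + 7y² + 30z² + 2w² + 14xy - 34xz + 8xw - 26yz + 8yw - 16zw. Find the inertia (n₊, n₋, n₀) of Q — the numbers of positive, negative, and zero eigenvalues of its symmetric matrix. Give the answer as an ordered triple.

Write A = [[9, 7, -17, 4], [7, 7, -13, 4], [-17, -13, 30, -8], [4, 4, -8, 2]].
Row-reducing A symmetrically gives the diagonal entries 9, 14/9, -15/7, -2/15.
Counting signs: 2 positive, 2 negative.

(2, 2, 0)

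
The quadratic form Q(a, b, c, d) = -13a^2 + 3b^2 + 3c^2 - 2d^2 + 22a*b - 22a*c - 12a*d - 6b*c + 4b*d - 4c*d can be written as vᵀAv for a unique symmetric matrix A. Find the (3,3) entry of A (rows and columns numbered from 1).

3

The coefficient of c^2 in Q is 3, and that is exactly A[3,3].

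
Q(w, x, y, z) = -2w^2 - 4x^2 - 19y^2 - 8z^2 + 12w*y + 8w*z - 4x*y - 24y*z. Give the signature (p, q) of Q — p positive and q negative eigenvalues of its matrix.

Write A = [[-2, 0, 6, 4], [0, -4, -2, 0], [6, -2, -19, -12], [4, 0, -12, -8]].
Congruent diagonalization of A (simultaneous row and column reduction) yields pivots -2, -4, 0, 0.
Counting signs: 2 negative, 2 zero.

(0, 2)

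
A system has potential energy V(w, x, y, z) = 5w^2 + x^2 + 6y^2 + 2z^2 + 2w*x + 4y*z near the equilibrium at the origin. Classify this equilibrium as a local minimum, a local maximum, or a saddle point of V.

local minimum

The Hessian at the origin is H = [[10, 2, 0, 0], [2, 2, 0, 0], [0, 0, 12, 4], [0, 0, 4, 4]].
Congruent diagonalization of H (simultaneous row and column reduction) yields pivots 10, 8/5, 12, 8/3.
That gives 4 positive pivots.
H is positive definite, so the origin is a strict local minimum.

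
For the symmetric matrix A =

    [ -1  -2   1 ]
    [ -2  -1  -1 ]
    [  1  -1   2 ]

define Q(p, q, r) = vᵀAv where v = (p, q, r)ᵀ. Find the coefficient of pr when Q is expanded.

2

The coefficient of pr is A[1,3] + A[3,1] = 2·1 = 2.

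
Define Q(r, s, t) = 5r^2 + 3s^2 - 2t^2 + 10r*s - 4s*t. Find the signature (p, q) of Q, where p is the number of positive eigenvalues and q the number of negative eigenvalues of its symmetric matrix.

(1, 1)

The symmetric matrix is A = [[5, 5, 0], [5, 3, -2], [0, -2, -2]].
Symmetric row and column elimination reduces A to a congruent diagonal form with pivots 5, -2, 0.
That gives 1 positive, 1 negative, 1 zero pivots.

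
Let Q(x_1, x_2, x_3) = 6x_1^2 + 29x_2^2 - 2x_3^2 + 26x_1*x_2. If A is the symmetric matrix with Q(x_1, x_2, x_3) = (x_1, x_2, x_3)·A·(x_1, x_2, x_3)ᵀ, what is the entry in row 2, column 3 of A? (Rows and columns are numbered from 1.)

0

The coefficient of x_2·x_3 in Q is 0. For a symmetric A this equals A[2,3] + A[3,2] = 2·A[2,3].
So A[2,3] = 0/2 = 0.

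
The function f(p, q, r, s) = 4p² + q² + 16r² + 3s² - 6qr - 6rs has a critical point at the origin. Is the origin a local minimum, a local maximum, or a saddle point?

local minimum

The Hessian at the origin is H = [[8, 0, 0, 0], [0, 2, -6, 0], [0, -6, 32, -6], [0, 0, -6, 6]].
Row-reducing H symmetrically gives the diagonal entries 8, 2, 14, 24/7.
Counting signs: 4 positive.
H is positive definite, so the origin is a strict local minimum.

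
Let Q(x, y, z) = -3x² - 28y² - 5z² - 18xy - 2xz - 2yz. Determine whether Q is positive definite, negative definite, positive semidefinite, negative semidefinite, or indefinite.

negative definite

The symmetric matrix of Q is A = [[-3, -9, -1], [-9, -28, -1], [-1, -1, -5]].
Leading principal minors: Δ_1 = -3, Δ_2 = 3, Δ_3 = -2.
The signs alternate starting with Δ_1 < 0, so by Sylvester's criterion Q is negative definite.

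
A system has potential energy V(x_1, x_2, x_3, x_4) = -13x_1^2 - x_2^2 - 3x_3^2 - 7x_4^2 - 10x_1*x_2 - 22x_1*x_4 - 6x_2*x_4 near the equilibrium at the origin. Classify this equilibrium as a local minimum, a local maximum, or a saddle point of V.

The Hessian at the origin is H = [[-26, -10, 0, -22], [-10, -2, 0, -6], [0, 0, -6, 0], [-22, -6, 0, -14]].
Symmetric row and column elimination reduces H to a congruent diagonal form with pivots -26, 24/13, -6, 4/3.
That gives 2 positive, 2 negative pivots.
H is indefinite, so the origin is a saddle point.

saddle point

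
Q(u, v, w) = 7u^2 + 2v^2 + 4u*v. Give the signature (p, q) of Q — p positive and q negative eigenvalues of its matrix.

Write A = [[7, 2, 0], [2, 2, 0], [0, 0, 0]].
Congruent diagonalization of A (simultaneous row and column reduction) yields pivots 7, 10/7, 0.
So there are 2 positive, 1 zero pivots.

(2, 0)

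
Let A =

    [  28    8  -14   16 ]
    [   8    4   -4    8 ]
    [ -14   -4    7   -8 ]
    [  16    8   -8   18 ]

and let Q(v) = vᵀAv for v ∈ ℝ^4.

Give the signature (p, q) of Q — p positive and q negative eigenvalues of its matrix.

Applying the same elementary operations to the rows and columns of A produces a congruent diagonal matrix with entries 28, 12/7, 0, 2.
That gives 3 positive, 1 zero pivots.

(3, 0)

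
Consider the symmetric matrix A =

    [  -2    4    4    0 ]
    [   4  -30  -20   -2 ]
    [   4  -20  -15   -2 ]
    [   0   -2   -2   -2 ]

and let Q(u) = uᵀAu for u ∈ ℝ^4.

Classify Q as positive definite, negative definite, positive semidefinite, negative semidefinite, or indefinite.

negative semidefinite

Congruent diagonalization of A (simultaneous row and column reduction) yields pivots -2, -22, -5/11, 0.
That gives 3 negative, 1 zero pivots.
Hence Q is negative semidefinite.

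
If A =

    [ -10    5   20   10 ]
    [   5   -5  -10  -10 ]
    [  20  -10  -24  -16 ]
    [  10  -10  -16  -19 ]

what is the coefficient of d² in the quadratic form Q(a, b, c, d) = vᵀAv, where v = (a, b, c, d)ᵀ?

-19

The coefficient of d² is the diagonal entry A[4,4] = -19.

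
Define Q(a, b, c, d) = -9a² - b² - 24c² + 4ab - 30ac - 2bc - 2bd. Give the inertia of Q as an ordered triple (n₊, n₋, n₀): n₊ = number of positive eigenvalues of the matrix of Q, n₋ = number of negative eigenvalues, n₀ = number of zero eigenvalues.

The associated matrix is A = [[-9, 2, -15, 0], [2, -1, -1, -1], [-15, -1, -24, 0], [0, -1, 0, 0]].
An LDLᵀ factorisation of A has diagonal entries -9, -5/9, 174/5, 3/58.
So there are 2 positive, 2 negative pivots.

(2, 2, 0)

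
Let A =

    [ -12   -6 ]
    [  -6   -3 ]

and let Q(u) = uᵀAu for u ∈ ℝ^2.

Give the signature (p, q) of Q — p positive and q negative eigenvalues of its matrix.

Applying the same elementary operations to the rows and columns of A produces a congruent diagonal matrix with entries -12, 0.
Counting signs: 1 negative, 1 zero.

(0, 1)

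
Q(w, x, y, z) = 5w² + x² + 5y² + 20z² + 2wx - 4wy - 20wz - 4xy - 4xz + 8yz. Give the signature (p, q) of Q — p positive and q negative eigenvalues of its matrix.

(3, 0)

The associated matrix is A = [[5, 1, -2, -10], [1, 1, -2, -2], [-2, -2, 5, 4], [-10, -2, 4, 20]].
Symmetric row and column elimination reduces A to a congruent diagonal form with pivots 5, 4/5, 1, 0.
So there are 3 positive, 1 zero pivots.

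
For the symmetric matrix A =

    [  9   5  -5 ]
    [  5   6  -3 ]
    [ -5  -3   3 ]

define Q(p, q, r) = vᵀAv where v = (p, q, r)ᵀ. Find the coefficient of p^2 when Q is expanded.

The coefficient of p^2 is the diagonal entry A[1,1] = 9.

9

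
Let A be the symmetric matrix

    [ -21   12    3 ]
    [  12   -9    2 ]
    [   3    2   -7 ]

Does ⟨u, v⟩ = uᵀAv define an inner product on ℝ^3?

no

An LDLᵀ factorisation of A has diagonal entries -21, -15/7, -2/15.
That gives 3 negative pivots.
Hence Q is negative definite.
⟨·,·⟩ is an inner product exactly when A is positive definite.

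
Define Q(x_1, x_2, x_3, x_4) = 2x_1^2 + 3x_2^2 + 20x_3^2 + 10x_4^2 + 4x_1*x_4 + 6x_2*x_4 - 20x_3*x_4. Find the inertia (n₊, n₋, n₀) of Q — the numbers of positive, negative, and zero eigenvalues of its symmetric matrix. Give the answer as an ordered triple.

The associated matrix is A = [[2, 0, 0, 2], [0, 3, 0, 3], [0, 0, 20, -10], [2, 3, -10, 10]].
Symmetric row and column elimination reduces A to a congruent diagonal form with pivots 2, 3, 20, 0.
So there are 3 positive, 1 zero pivots.

(3, 0, 1)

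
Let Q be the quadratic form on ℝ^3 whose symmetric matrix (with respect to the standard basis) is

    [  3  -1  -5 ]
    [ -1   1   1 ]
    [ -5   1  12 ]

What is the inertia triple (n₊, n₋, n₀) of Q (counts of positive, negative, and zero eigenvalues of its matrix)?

Symmetric row and column elimination reduces A to a congruent diagonal form with pivots 3, 2/3, 3.
Counting signs: 3 positive.

(3, 0, 0)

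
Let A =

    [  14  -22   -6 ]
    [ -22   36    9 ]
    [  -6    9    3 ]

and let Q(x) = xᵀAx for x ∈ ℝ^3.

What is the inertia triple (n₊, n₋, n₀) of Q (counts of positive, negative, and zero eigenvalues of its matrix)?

An LDLᵀ factorisation of A has diagonal entries 14, 10/7, 3/10.
That gives 3 positive pivots.

(3, 0, 0)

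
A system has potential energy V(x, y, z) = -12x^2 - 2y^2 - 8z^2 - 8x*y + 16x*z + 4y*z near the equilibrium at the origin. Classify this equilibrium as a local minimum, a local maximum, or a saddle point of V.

local maximum

The Hessian at the origin is H = [[-24, -8, 16], [-8, -4, 4], [16, 4, -16]].
Symmetric row and column elimination reduces H to a congruent diagonal form with pivots -24, -4/3, -4.
Counting signs: 3 negative.
H is negative definite, so the origin is a strict local maximum.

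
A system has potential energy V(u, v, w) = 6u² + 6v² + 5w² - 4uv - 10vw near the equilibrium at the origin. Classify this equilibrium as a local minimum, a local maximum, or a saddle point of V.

The Hessian at the origin is H = [[12, -4, 0], [-4, 12, -10], [0, -10, 10]].
Row-reducing H symmetrically gives the diagonal entries 12, 32/3, 5/8.
So there are 3 positive pivots.
H is positive definite, so the origin is a strict local minimum.

local minimum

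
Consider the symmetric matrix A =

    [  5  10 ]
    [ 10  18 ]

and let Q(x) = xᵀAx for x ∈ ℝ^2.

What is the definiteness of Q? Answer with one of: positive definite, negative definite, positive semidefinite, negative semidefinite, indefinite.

For the 2×2 matrix [[5, 10], [10, 18]]: det = 5·18 − (10)² = -10, trace = 23.
det < 0 so the eigenvalues have opposite signs; the form is indefinite.

indefinite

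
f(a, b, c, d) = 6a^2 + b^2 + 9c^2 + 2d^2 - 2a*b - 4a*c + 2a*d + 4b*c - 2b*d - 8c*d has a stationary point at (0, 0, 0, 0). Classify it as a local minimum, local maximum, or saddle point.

The Hessian at the origin is H = [[12, -2, -4, 2], [-2, 2, 4, -2], [-4, 4, 18, -8], [2, -2, -8, 4]].
Row-reducing H symmetrically gives the diagonal entries 12, 5/3, 10, 2/5.
So there are 4 positive pivots.
H is positive definite, so the origin is a strict local minimum.

local minimum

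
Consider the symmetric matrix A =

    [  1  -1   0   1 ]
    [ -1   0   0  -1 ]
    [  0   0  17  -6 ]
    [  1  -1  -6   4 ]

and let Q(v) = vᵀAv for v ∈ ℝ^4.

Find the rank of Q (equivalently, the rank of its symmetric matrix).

4

Congruent diagonalization of A (simultaneous row and column reduction) yields pivots 1, -1, 17, 15/17.
So there are 3 positive, 1 negative pivots.
The rank is the number of nonzero pivots: 4.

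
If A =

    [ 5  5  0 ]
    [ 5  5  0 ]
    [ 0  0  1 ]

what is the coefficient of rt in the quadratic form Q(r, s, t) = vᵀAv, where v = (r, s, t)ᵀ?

The coefficient of rt is A[1,3] + A[3,1] = 2·0 = 0.

0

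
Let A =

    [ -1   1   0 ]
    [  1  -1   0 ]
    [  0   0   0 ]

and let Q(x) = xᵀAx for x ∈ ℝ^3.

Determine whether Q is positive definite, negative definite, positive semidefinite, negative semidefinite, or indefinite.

negative semidefinite

Congruent diagonalization of A (simultaneous row and column reduction) yields pivots -1, 0, 0.
Counting signs: 1 negative, 2 zero.
Hence Q is negative semidefinite.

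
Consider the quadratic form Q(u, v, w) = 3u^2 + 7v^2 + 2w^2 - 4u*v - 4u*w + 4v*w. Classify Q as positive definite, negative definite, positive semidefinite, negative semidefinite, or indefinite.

positive definite

The symmetric matrix of Q is A = [[3, -2, -2], [-2, 7, 2], [-2, 2, 2]].
Leading principal minors: Δ_1 = 3, Δ_2 = 17, Δ_3 = 10.
All leading principal minors are positive, so by Sylvester's criterion Q is positive definite.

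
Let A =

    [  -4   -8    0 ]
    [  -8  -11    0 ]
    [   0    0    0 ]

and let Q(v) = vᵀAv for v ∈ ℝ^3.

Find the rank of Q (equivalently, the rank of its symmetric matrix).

Row-reducing A symmetrically gives the diagonal entries -4, 5, 0.
That gives 1 positive, 1 negative, 1 zero pivots.
The rank is the number of nonzero pivots: 2.

2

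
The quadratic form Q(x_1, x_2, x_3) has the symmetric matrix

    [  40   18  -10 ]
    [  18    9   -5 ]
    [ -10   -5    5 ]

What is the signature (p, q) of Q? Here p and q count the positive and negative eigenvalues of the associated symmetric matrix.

Row-reducing A symmetrically gives the diagonal entries 40, 9/10, 20/9.
That gives 3 positive pivots.

(3, 0)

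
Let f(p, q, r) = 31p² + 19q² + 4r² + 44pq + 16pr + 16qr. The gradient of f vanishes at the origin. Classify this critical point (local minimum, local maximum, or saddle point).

The Hessian at the origin is H = [[62, 44, 16], [44, 38, 16], [16, 16, 8]].
Symmetric row and column elimination reduces H to a congruent diagonal form with pivots 62, 210/31, 24/35.
So there are 3 positive pivots.
H is positive definite, so the origin is a strict local minimum.

local minimum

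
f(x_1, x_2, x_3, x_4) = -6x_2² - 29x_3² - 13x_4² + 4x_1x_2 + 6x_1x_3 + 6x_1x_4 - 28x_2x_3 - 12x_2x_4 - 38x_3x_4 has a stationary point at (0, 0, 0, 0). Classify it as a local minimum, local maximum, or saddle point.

saddle point

The Hessian at the origin is H = [[0, 4, 6, 6], [4, -12, -28, -12], [6, -28, -58, -38], [6, -12, -38, -26]].
H is indefinite, so the origin is a saddle point.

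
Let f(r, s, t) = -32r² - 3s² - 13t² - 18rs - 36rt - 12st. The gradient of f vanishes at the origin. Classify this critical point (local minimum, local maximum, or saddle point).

The Hessian at the origin is H = [[-64, -18, -36], [-18, -6, -12], [-36, -12, -26]].
Applying the same elementary operations to the rows and columns of H produces a congruent diagonal matrix with entries -64, -15/16, -2.
That gives 3 negative pivots.
H is negative definite, so the origin is a strict local maximum.

local maximum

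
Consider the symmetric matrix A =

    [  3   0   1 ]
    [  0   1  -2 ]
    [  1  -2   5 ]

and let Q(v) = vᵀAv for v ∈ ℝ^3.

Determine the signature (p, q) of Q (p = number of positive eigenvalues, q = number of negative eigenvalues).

(3, 0)

Row-reducing A symmetrically gives the diagonal entries 3, 1, 2/3.
That gives 3 positive pivots.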